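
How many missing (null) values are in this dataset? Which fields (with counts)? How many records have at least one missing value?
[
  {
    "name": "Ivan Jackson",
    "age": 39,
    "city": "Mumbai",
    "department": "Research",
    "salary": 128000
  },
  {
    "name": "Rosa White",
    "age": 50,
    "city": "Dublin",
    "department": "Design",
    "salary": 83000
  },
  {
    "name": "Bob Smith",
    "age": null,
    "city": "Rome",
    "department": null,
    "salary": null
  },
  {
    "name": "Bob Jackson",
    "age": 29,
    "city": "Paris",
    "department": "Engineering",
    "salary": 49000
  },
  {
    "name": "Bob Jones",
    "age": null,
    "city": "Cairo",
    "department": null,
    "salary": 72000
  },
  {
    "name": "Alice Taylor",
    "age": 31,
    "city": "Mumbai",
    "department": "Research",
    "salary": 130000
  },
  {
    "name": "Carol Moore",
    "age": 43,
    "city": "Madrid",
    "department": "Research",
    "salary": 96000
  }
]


Checking for missing (null) values in 7 records:

  Ivan Jackson: complete
  Rosa White: complete
  Bob Smith: age, department, salary
  Bob Jackson: complete
  Bob Jones: age, department
  Alice Taylor: complete
  Carol Moore: complete

Per field:
  name: 0 missing
  age: 2 missing
  city: 0 missing
  department: 2 missing
  salary: 1 missing

Total missing values: 5
Records with any missing: 2

5 missing values (age: 2, department: 2, salary: 1); 2 incomplete records


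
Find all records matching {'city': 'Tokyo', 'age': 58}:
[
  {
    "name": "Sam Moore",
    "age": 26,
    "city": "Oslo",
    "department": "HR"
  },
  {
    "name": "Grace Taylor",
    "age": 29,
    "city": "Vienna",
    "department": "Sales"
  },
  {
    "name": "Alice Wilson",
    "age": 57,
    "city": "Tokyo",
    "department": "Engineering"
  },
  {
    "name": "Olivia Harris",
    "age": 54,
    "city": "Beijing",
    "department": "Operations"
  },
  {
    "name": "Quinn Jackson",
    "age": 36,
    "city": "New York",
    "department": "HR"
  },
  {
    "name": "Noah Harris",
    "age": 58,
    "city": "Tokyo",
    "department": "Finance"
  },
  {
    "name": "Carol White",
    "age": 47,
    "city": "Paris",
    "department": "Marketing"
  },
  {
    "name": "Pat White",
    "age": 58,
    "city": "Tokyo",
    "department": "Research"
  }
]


Search criteria: {'city': 'Tokyo', 'age': 58}

Checking 8 records:
  Sam Moore: {city: Oslo, age: 26}
  Grace Taylor: {city: Vienna, age: 29}
  Alice Wilson: {city: Tokyo, age: 57}
  Olivia Harris: {city: Beijing, age: 54}
  Quinn Jackson: {city: New York, age: 36}
  Noah Harris: {city: Tokyo, age: 58} <-- MATCH
  Carol White: {city: Paris, age: 47}
  Pat White: {city: Tokyo, age: 58} <-- MATCH

Matches: ["Noah Harris", "Pat White"]

["Noah Harris", "Pat White"]


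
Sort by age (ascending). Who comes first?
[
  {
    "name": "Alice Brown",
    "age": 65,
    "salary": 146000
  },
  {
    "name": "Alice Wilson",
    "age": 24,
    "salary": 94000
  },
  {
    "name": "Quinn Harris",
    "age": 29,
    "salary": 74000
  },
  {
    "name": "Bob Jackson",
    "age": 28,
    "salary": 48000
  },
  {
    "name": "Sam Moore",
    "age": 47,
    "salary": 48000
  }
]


Sort by: age (ascending)

Sorted order:
  1. Alice Wilson (age = 24)
  2. Bob Jackson (age = 28)
  3. Quinn Harris (age = 29)
  4. Sam Moore (age = 47)
  5. Alice Brown (age = 65)

First: Alice Wilson

Alice Wilson


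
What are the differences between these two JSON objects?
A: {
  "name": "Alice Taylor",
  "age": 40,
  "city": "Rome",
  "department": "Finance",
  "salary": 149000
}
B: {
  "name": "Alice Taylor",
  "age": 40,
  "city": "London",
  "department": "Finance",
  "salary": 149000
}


Comparing each field (in key order):
  name: same
  age: same
  city: DIFFERENT
  department: same
  salary: same
Differences:
  city: Rome -> London

1 field(s) changed

1 change: city


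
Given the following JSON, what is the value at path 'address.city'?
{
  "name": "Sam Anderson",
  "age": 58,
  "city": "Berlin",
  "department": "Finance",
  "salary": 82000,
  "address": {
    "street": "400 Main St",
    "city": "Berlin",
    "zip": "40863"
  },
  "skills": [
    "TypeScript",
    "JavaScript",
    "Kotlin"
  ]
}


Query: address.city
Path: address -> city
Value: Berlin

Berlin


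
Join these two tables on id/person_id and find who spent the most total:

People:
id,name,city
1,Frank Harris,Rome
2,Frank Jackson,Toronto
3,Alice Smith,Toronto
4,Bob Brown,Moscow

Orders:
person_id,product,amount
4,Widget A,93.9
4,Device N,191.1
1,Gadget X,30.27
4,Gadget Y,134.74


Join on: people.id = orders.person_id

Joined rows:
  Bob Brown (Moscow) bought Widget A for $93.9
  Bob Brown (Moscow) bought Device N for $191.1
  Frank Harris (Rome) bought Gadget X for $30.27
  Bob Brown (Moscow) bought Gadget Y for $134.74

Total per person:
  Bob Brown: $419.74
  Frank Harris: $30.27

Top spender: Bob Brown ($419.74)

Bob Brown ($419.74)


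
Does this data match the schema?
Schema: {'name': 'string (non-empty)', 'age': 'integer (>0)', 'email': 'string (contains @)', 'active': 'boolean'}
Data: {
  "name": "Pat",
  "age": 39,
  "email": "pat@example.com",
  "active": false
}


Validating each field against schema:
  name: OK (non-empty string)
  age: OK (positive integer)
  email: OK (string with @)
  active: OK (boolean)

Result: VALID

VALID


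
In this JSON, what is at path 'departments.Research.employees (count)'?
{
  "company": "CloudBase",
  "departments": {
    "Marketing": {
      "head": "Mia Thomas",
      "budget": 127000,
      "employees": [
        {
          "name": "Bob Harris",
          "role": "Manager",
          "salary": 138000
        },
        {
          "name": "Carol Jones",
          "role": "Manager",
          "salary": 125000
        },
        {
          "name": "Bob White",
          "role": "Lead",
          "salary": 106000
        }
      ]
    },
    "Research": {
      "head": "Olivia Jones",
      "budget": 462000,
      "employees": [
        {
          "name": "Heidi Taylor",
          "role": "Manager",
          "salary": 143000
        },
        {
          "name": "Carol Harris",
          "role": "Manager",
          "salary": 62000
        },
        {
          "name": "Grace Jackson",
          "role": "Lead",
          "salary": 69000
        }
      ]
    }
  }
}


Path: departments.Research.employees (count)

Navigate:
  -> departments
  -> Research
  -> employees (array, length 3)

3


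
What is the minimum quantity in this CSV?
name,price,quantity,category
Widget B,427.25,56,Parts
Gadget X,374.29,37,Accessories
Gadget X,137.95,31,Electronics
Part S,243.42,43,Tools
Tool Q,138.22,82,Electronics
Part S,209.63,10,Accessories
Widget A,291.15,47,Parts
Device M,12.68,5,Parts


Computing minimum quantity:
Values: [56, 37, 31, 43, 82, 10, 47, 5]
Min = 5

5


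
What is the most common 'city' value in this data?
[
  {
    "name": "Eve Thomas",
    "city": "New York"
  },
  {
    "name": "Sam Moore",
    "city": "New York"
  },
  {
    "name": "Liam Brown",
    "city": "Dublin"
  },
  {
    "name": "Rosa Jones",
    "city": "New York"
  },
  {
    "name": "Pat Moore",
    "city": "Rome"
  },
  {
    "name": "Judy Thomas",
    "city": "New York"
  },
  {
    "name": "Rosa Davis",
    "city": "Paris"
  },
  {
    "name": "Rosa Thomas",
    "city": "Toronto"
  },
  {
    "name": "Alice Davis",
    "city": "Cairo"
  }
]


Counting 'city' values across 9 records:

  New York: 4 ####
  Dublin: 1 #
  Rome: 1 #
  Paris: 1 #
  Toronto: 1 #
  Cairo: 1 #

Most common: New York (4 times)

New York (4 times)


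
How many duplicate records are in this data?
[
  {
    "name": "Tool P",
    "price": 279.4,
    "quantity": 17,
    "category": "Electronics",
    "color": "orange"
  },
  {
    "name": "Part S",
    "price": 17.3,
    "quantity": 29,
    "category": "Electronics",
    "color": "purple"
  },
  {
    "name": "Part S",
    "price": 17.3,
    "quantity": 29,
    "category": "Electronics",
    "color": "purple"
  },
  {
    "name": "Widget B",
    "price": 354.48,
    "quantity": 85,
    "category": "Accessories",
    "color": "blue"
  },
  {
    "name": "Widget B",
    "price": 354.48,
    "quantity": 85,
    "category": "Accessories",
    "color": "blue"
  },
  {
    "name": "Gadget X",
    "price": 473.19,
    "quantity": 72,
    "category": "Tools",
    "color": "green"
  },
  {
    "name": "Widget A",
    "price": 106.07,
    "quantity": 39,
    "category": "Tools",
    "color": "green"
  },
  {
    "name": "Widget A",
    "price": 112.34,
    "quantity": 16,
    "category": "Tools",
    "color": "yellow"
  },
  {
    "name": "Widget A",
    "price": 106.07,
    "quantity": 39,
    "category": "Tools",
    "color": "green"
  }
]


Checking 9 records for duplicates:

  Row 1: Tool P ($279.4, qty 17)
  Row 2: Part S ($17.3, qty 29)
  Row 3: Part S ($17.3, qty 29) <-- DUPLICATE
  Row 4: Widget B ($354.48, qty 85)
  Row 5: Widget B ($354.48, qty 85) <-- DUPLICATE
  Row 6: Gadget X ($473.19, qty 72)
  Row 7: Widget A ($106.07, qty 39)
  Row 8: Widget A ($112.34, qty 16)
  Row 9: Widget A ($106.07, qty 39) <-- DUPLICATE

Duplicates found: 3
Unique records: 6

3 duplicates, 6 unique


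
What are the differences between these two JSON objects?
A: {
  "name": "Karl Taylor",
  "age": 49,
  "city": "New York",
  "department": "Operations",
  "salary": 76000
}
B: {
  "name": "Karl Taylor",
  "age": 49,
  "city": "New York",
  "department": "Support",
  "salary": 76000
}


Comparing each field (in key order):
  name: same
  age: same
  city: same
  department: DIFFERENT
  salary: same
Differences:
  department: Operations -> Support

1 field(s) changed

1 change: department


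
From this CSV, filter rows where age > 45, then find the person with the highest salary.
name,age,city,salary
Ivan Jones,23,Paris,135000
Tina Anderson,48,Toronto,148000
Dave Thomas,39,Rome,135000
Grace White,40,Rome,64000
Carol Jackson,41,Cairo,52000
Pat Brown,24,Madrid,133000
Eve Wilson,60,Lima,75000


Filter: age > 45
Sort by: salary (descending)

Filtered records (2):
  Tina Anderson, age 48, salary $148000
  Eve Wilson, age 60, salary $75000

Highest salary: Tina Anderson ($148000)

Tina Anderson


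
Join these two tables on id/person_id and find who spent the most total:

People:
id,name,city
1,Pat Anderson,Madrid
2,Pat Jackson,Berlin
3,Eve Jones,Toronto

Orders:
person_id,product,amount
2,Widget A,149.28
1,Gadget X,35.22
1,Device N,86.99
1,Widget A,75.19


Join on: people.id = orders.person_id

Joined rows:
  Pat Jackson (Berlin) bought Widget A for $149.28
  Pat Anderson (Madrid) bought Gadget X for $35.22
  Pat Anderson (Madrid) bought Device N for $86.99
  Pat Anderson (Madrid) bought Widget A for $75.19

Total per person:
  Pat Anderson: $197.40
  Pat Jackson: $149.28

Top spender: Pat Anderson ($197.40)

Pat Anderson ($197.40)


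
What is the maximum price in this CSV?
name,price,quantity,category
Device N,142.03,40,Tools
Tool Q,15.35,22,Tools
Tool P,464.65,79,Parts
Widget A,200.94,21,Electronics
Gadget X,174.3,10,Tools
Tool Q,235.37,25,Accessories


Computing maximum price:
Values: [142.03, 15.35, 464.65, 200.94, 174.3, 235.37]
Max = 464.65

464.65


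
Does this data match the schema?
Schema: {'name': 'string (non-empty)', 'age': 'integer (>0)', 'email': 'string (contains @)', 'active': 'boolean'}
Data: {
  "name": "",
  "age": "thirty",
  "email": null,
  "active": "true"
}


Validating each field against schema:
  name: FAIL ("" is an empty string)
  age: FAIL ("thirty" is not an integer)
  email: FAIL (null is not a string)
  active: FAIL ("true" is not a boolean)

Result: INVALID (4 errors: name, age, email, active)

INVALID (4 errors: name, age, email, active)


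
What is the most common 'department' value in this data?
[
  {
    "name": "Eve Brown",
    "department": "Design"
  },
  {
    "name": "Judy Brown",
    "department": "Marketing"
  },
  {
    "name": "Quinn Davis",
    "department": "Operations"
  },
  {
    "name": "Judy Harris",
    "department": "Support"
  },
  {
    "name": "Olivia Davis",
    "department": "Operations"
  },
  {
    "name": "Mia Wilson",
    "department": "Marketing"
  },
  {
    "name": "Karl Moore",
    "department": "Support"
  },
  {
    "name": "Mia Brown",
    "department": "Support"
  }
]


Counting 'department' values across 8 records:

  Support: 3 ###
  Marketing: 2 ##
  Operations: 2 ##
  Design: 1 #

Most common: Support (3 times)

Support (3 times)


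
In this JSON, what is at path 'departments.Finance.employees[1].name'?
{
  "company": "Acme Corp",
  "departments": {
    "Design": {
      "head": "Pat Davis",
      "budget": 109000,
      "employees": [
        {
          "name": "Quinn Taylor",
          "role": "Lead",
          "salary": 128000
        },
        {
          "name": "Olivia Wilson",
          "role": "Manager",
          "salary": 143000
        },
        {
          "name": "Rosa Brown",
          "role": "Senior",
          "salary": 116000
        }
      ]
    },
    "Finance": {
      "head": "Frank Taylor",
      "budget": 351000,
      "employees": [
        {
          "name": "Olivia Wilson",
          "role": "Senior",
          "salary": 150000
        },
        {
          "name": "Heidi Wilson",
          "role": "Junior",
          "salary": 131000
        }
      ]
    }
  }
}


Path: departments.Finance.employees[1].name

Navigate:
  -> departments
  -> Finance
  -> employees[1].name = 'Heidi Wilson'

Heidi Wilson


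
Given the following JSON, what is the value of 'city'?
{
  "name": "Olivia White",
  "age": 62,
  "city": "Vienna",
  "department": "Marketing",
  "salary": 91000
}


Looking up field 'city'
Value: Vienna

Vienna


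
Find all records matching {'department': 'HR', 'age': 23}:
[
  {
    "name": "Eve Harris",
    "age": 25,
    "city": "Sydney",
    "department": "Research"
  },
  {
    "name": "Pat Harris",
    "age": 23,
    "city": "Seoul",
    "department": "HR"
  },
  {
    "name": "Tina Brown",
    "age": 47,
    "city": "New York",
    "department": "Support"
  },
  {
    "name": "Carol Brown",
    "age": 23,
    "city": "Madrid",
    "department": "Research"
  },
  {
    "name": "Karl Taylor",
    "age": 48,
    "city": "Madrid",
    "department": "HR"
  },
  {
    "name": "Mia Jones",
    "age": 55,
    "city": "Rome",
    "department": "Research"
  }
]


Search criteria: {'department': 'HR', 'age': 23}

Checking 6 records:
  Eve Harris: {department: Research, age: 25}
  Pat Harris: {department: HR, age: 23} <-- MATCH
  Tina Brown: {department: Support, age: 47}
  Carol Brown: {department: Research, age: 23}
  Karl Taylor: {department: HR, age: 48}
  Mia Jones: {department: Research, age: 55}

Matches: ["Pat Harris"]

["Pat Harris"]


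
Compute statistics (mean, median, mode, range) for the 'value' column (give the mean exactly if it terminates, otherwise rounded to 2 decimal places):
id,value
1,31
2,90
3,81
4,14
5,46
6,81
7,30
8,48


Data: [31, 90, 81, 14, 46, 81, 30, 48]
Count: 8
Sum: 421
Mean: 421/8 = 52.625
Sorted: [14, 30, 31, 46, 48, 81, 81, 90]
Median: 47.0
Mode: 81 (2 times)
Range: 90 - 14 = 76
Min: 14, Max: 90

mean=52.625, median=47.0, mode=81, range=76


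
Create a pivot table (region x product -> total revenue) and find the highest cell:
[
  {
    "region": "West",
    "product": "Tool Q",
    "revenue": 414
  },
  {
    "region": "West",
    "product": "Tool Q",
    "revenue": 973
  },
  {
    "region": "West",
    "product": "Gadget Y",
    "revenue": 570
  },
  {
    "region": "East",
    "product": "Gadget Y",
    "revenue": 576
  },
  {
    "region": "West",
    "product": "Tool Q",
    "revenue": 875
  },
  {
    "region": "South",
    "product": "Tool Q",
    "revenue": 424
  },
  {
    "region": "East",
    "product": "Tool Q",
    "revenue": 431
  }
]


Pivot: region (rows) x product (columns) -> total revenue

     Gadget Y      Tool Q      
East           576           431  
South            0           424  
West           570          2262  

Highest: West / Tool Q = $2262

West / Tool Q = $2262


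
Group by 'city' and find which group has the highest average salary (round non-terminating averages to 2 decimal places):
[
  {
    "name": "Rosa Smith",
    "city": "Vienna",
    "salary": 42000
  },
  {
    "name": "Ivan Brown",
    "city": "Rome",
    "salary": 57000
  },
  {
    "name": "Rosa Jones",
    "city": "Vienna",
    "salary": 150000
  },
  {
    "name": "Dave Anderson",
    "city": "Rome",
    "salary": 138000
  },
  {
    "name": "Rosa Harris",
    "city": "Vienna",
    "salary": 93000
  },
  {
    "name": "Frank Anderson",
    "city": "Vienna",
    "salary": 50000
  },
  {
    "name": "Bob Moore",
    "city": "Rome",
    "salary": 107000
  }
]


Group by: city

Groups:
  Rome: 3 people, avg salary = 302000/3 ≈ $100666.67
  Vienna: 4 people, avg salary = 335000/4 = $83750

Highest average salary: Rome (≈$100666.67)

Rome (≈$100666.67)


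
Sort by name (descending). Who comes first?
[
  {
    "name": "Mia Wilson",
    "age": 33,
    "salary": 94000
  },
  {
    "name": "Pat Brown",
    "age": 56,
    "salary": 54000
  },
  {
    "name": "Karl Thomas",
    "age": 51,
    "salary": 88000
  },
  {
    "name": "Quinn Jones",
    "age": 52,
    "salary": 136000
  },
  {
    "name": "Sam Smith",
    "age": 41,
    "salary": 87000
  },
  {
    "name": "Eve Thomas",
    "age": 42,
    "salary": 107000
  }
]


Sort by: name (descending)

Sorted order:
  1. Sam Smith (name = Sam Smith)
  2. Quinn Jones (name = Quinn Jones)
  3. Pat Brown (name = Pat Brown)
  4. Mia Wilson (name = Mia Wilson)
  5. Karl Thomas (name = Karl Thomas)
  6. Eve Thomas (name = Eve Thomas)

First: Sam Smith

Sam Smith


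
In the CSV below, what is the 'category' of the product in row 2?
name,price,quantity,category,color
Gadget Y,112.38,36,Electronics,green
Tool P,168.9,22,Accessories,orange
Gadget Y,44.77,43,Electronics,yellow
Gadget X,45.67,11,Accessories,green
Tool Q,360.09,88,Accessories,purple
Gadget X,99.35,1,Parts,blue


Query: Row 2 ('Tool P'), column 'category'
Value: Accessories

Accessories


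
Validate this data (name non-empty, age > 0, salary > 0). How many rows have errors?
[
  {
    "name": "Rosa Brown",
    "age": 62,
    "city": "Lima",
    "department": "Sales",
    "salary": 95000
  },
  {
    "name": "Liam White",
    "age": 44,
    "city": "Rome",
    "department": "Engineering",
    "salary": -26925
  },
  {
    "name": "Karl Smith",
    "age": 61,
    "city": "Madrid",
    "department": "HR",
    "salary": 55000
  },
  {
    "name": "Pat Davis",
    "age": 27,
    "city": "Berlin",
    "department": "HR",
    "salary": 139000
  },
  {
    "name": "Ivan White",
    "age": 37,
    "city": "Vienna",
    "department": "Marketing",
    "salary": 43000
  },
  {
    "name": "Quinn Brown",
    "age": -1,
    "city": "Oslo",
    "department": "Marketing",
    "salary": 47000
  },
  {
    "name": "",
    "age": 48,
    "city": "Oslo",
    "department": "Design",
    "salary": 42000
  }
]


Validating 7 records:
Rules: name non-empty, age > 0, salary > 0

  Row 1 (Rosa Brown): OK
  Row 2 (Liam White): negative salary: -26925
  Row 3 (Karl Smith): OK
  Row 4 (Pat Davis): OK
  Row 5 (Ivan White): OK
  Row 6 (Quinn Brown): negative age: -1
  Row 7 (???): empty name

Total errors: 3

3 errors


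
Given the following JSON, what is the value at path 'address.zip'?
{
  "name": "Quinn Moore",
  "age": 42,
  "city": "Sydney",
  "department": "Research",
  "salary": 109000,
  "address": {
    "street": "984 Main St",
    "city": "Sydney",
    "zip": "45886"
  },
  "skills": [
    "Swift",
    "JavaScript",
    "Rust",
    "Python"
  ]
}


Query: address.zip
Path: address -> zip
Value: 45886

45886


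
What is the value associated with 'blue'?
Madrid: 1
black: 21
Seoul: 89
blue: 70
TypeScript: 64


Looking up key 'blue'
Value: 70

70


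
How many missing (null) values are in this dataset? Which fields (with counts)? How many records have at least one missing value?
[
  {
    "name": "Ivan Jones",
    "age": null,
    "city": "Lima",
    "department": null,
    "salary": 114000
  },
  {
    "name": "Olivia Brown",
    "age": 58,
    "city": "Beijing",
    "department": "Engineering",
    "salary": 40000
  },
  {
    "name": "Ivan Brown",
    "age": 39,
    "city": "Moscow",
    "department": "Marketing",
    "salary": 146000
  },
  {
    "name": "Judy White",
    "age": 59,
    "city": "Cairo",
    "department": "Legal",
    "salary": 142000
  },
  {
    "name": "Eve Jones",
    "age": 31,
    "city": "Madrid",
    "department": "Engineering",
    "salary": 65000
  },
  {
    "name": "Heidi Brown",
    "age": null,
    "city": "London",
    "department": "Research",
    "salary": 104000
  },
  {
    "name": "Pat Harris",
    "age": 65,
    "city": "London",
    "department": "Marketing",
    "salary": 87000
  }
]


Checking for missing (null) values in 7 records:

  Ivan Jones: age, department
  Olivia Brown: complete
  Ivan Brown: complete
  Judy White: complete
  Eve Jones: complete
  Heidi Brown: age
  Pat Harris: complete

Per field:
  name: 0 missing
  age: 2 missing
  city: 0 missing
  department: 1 missing
  salary: 0 missing

Total missing values: 3
Records with any missing: 2

3 missing values (age: 2, department: 1); 2 incomplete records


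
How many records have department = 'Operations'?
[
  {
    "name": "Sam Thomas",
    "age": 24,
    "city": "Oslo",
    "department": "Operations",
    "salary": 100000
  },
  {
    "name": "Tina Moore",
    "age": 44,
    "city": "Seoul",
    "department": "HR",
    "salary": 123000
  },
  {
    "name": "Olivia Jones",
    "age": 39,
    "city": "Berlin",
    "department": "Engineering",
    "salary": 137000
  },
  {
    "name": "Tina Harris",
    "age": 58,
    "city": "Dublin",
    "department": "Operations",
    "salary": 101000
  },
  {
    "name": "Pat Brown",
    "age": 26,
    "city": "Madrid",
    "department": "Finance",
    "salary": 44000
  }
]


Data: 5 records
Condition: department = 'Operations'

Checking each record:
  Sam Thomas: Operations MATCH
  Tina Moore: HR
  Olivia Jones: Engineering
  Tina Harris: Operations MATCH
  Pat Brown: Finance

Count: 2

2


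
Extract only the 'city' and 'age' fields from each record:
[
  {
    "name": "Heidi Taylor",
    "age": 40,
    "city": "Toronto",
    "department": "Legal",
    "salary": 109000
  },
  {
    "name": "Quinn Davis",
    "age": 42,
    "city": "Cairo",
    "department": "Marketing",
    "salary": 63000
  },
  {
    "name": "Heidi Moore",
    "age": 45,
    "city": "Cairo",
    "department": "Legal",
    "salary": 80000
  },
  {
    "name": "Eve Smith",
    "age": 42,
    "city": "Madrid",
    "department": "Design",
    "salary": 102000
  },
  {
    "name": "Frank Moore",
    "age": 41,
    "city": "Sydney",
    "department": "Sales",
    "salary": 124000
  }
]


Original: 5 records with fields: name, age, city, department, salary
Keep: ['city', 'age']
Drop: ['name', 'department', 'salary']
Result: 5 records, 2 fields each

[
  {
    "city": "Toronto",
    "age": 40
  },
  {
    "city": "Cairo",
    "age": 42
  },
  {
    "city": "Cairo",
    "age": 45
  },
  {
    "city": "Madrid",
    "age": 42
  },
  {
    "city": "Sydney",
    "age": 41
  }
]


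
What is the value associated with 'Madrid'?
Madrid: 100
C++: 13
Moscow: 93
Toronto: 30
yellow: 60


Looking up key 'Madrid'
Value: 100

100


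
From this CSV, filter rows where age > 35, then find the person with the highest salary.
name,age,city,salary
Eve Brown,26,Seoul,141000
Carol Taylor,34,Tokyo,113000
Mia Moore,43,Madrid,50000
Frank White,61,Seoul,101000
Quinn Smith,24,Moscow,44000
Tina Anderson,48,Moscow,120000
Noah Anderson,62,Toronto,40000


Filter: age > 35
Sort by: salary (descending)

Filtered records (4):
  Tina Anderson, age 48, salary $120000
  Frank White, age 61, salary $101000
  Mia Moore, age 43, salary $50000
  Noah Anderson, age 62, salary $40000

Highest salary: Tina Anderson ($120000)

Tina Anderson


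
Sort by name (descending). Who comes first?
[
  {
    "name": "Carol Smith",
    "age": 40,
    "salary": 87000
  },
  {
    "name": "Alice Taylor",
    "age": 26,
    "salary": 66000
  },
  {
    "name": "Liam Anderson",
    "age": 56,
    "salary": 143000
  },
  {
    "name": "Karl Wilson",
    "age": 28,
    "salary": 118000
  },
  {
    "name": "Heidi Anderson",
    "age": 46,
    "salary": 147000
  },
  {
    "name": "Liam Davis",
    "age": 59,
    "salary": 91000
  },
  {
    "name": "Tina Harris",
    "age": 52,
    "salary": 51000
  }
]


Sort by: name (descending)

Sorted order:
  1. Tina Harris (name = Tina Harris)
  2. Liam Davis (name = Liam Davis)
  3. Liam Anderson (name = Liam Anderson)
  4. Karl Wilson (name = Karl Wilson)
  5. Heidi Anderson (name = Heidi Anderson)
  6. Carol Smith (name = Carol Smith)
  7. Alice Taylor (name = Alice Taylor)

First: Tina Harris

Tina Harris


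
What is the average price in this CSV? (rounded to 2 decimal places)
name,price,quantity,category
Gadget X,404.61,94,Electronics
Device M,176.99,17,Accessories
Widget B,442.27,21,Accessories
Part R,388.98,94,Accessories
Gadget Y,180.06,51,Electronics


Computing average price:
Values: [404.61, 176.99, 442.27, 388.98, 180.06]
Sum = 1592.91
Count = 5
Average = 1592.91/5 = 318.582 exactly -> 318.58 (rounded half-up to 2 decimal places)

318.58


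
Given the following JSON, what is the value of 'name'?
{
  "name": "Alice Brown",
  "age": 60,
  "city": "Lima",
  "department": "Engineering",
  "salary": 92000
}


Looking up field 'name'
Value: Alice Brown

Alice Brown


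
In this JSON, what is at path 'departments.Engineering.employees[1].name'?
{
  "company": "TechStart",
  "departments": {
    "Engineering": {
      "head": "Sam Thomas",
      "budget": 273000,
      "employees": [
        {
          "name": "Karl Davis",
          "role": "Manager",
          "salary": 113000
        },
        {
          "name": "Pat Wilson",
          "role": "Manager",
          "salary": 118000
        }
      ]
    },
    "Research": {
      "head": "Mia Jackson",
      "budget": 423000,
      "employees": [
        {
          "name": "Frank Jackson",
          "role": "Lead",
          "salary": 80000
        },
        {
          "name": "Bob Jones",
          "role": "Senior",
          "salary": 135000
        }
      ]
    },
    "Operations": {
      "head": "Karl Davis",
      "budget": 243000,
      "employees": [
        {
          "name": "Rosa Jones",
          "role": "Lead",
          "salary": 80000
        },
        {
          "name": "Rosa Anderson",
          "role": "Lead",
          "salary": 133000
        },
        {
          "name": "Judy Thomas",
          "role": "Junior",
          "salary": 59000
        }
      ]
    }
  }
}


Path: departments.Engineering.employees[1].name

Navigate:
  -> departments
  -> Engineering
  -> employees[1].name = 'Pat Wilson'

Pat Wilson


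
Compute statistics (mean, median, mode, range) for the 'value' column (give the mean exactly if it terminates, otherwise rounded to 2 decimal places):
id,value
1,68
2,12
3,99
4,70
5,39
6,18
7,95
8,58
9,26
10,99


Data: [68, 12, 99, 70, 39, 18, 95, 58, 26, 99]
Count: 10
Sum: 584
Mean: 584/10 = 58.4
Sorted: [12, 18, 26, 39, 58, 68, 70, 95, 99, 99]
Median: 63.0
Mode: 99 (2 times)
Range: 99 - 12 = 87
Min: 12, Max: 99

mean=58.4, median=63.0, mode=99, range=87


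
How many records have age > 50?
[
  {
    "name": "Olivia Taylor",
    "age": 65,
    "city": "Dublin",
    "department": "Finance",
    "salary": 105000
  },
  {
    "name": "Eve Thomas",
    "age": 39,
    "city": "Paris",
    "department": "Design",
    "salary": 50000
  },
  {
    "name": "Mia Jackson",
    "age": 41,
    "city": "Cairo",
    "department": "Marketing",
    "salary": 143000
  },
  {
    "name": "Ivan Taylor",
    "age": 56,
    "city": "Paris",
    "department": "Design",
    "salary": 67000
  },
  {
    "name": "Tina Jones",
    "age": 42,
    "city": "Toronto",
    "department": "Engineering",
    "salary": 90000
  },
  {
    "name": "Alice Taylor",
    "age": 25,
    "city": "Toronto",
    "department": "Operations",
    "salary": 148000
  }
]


Data: 6 records
Condition: age > 50

Checking each record:
  Olivia Taylor: 65 MATCH
  Eve Thomas: 39
  Mia Jackson: 41
  Ivan Taylor: 56 MATCH
  Tina Jones: 42
  Alice Taylor: 25

Count: 2

2


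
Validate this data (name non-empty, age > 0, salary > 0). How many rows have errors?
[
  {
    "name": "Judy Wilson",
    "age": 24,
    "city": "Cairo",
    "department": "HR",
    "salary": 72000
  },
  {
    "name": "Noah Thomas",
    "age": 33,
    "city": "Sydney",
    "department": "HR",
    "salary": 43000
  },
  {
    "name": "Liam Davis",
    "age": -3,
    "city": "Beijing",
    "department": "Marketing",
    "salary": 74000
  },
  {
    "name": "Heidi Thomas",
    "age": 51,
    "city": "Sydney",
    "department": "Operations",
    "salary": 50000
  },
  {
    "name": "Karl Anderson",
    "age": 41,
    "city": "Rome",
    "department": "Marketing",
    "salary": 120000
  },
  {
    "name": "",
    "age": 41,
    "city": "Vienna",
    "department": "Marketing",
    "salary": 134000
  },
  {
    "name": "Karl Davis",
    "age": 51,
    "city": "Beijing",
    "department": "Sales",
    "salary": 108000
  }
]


Validating 7 records:
Rules: name non-empty, age > 0, salary > 0

  Row 1 (Judy Wilson): OK
  Row 2 (Noah Thomas): OK
  Row 3 (Liam Davis): negative age: -3
  Row 4 (Heidi Thomas): OK
  Row 5 (Karl Anderson): OK
  Row 6 (???): empty name
  Row 7 (Karl Davis): OK

Total errors: 2

2 errors


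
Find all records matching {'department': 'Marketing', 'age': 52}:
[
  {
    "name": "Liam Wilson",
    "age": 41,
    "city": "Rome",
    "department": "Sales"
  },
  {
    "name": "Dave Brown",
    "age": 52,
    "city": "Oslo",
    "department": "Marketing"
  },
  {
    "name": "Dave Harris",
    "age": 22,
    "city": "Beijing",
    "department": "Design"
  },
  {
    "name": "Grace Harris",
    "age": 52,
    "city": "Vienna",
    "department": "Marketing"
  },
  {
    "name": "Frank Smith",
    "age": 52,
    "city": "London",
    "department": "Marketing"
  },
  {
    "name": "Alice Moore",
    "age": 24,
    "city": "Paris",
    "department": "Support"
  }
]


Search criteria: {'department': 'Marketing', 'age': 52}

Checking 6 records:
  Liam Wilson: {department: Sales, age: 41}
  Dave Brown: {department: Marketing, age: 52} <-- MATCH
  Dave Harris: {department: Design, age: 22}
  Grace Harris: {department: Marketing, age: 52} <-- MATCH
  Frank Smith: {department: Marketing, age: 52} <-- MATCH
  Alice Moore: {department: Support, age: 24}

Matches: ["Dave Brown", "Grace Harris", "Frank Smith"]

["Dave Brown", "Grace Harris", "Frank Smith"]


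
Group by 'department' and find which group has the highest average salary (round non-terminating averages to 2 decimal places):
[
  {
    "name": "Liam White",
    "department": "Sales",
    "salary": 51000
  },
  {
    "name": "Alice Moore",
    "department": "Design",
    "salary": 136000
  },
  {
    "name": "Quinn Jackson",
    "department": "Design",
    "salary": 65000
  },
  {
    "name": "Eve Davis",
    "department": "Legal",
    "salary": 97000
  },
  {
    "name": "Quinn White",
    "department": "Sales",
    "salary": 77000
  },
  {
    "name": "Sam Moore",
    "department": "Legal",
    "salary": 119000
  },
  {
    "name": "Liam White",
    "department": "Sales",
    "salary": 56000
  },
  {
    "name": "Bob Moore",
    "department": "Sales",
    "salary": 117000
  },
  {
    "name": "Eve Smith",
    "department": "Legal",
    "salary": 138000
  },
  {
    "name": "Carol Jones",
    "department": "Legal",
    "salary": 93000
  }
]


Group by: department

Groups:
  Design: 2 people, avg salary = 201000/2 = $100500
  Legal: 4 people, avg salary = 447000/4 = $111750
  Sales: 4 people, avg salary = 301000/4 = $75250

Highest average salary: Legal ($111750)

Legal ($111750)


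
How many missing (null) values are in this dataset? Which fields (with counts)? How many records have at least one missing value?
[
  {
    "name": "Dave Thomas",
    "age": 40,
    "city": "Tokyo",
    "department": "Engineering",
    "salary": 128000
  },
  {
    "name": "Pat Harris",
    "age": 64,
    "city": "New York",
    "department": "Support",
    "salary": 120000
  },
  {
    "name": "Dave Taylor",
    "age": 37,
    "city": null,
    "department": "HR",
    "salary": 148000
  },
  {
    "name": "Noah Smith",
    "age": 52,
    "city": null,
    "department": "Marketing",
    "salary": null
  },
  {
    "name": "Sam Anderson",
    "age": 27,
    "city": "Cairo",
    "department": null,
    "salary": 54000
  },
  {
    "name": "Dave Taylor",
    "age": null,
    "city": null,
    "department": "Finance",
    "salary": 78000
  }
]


Checking for missing (null) values in 6 records:

  Dave Thomas: complete
  Pat Harris: complete
  Dave Taylor: city
  Noah Smith: city, salary
  Sam Anderson: department
  Dave Taylor: age, city

Per field:
  name: 0 missing
  age: 1 missing
  city: 3 missing
  department: 1 missing
  salary: 1 missing

Total missing values: 6
Records with any missing: 4

6 missing values (age: 1, city: 3, department: 1, salary: 1); 4 incomplete records


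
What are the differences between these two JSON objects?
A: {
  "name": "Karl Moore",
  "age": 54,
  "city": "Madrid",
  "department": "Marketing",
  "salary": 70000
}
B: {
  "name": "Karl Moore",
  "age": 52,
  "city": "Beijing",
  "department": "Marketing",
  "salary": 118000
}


Comparing each field (in key order):
  name: same
  age: DIFFERENT
  city: DIFFERENT
  department: same
  salary: DIFFERENT
Differences:
  age: 54 -> 52
  city: Madrid -> Beijing
  salary: 70000 -> 118000

3 field(s) changed

3 changes: age, city, salary


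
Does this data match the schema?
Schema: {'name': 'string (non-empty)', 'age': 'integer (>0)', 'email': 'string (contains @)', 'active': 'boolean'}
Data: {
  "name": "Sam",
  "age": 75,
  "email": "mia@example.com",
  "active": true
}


Validating each field against schema:
  name: OK (non-empty string)
  age: OK (positive integer)
  email: OK (string with @)
  active: OK (boolean)

Result: VALID

VALID


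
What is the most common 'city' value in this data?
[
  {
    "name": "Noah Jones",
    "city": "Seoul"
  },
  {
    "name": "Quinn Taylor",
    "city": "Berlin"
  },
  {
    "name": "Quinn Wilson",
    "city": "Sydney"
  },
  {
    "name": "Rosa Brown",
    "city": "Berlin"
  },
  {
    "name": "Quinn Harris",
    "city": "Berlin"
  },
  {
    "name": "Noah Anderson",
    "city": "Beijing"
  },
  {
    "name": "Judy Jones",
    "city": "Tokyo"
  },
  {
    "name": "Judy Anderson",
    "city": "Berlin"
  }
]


Counting 'city' values across 8 records:

  Berlin: 4 ####
  Seoul: 1 #
  Sydney: 1 #
  Beijing: 1 #
  Tokyo: 1 #

Most common: Berlin (4 times)

Berlin (4 times)


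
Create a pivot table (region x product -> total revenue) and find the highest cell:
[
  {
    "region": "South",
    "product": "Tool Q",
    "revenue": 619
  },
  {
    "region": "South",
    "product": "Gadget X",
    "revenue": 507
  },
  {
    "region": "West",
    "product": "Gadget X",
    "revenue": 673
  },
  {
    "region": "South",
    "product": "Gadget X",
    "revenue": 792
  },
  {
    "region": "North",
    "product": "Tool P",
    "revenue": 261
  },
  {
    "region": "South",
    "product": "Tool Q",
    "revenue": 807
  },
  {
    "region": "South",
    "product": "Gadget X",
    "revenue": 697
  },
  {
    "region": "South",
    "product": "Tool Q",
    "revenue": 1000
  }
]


Pivot: region (rows) x product (columns) -> total revenue

     Gadget X      Tool P        Tool Q      
North            0           261             0  
South         1996             0          2426  
West           673             0             0  

Highest: South / Tool Q = $2426

South / Tool Q = $2426


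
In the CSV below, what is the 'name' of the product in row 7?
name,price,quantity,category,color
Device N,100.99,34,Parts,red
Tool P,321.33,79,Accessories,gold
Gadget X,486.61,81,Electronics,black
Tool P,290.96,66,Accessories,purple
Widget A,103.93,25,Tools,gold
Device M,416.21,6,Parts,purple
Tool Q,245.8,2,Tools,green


Query: Row 7 ('Tool Q'), column 'name'
Value: Tool Q

Tool Q


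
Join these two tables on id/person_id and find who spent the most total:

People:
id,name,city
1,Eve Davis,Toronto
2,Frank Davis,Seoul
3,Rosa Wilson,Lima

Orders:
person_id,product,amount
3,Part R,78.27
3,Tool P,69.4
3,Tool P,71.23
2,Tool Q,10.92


Join on: people.id = orders.person_id

Joined rows:
  Rosa Wilson (Lima) bought Part R for $78.27
  Rosa Wilson (Lima) bought Tool P for $69.4
  Rosa Wilson (Lima) bought Tool P for $71.23
  Frank Davis (Seoul) bought Tool Q for $10.92

Total per person:
  Rosa Wilson: $218.90
  Frank Davis: $10.92

Top spender: Rosa Wilson ($218.90)

Rosa Wilson ($218.90)


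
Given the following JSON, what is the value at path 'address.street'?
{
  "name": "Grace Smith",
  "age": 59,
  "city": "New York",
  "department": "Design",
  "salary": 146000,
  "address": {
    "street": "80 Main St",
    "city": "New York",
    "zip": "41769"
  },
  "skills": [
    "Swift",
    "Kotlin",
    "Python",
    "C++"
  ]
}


Query: address.street
Path: address -> street
Value: 80 Main St

80 Main St


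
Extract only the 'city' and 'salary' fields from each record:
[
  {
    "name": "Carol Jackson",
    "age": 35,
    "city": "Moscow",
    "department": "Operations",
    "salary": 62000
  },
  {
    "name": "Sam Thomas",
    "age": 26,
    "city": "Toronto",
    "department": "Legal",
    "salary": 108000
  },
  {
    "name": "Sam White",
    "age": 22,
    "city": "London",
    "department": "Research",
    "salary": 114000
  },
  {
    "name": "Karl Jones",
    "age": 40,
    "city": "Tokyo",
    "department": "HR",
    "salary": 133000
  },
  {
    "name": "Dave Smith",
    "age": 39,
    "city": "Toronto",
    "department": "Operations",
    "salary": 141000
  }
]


Original: 5 records with fields: name, age, city, department, salary
Keep: ['city', 'salary']
Drop: ['name', 'age', 'department']
Result: 5 records, 2 fields each

[
  {
    "city": "Moscow",
    "salary": 62000
  },
  {
    "city": "Toronto",
    "salary": 108000
  },
  {
    "city": "London",
    "salary": 114000
  },
  {
    "city": "Tokyo",
    "salary": 133000
  },
  {
    "city": "Toronto",
    "salary": 141000
  }
]


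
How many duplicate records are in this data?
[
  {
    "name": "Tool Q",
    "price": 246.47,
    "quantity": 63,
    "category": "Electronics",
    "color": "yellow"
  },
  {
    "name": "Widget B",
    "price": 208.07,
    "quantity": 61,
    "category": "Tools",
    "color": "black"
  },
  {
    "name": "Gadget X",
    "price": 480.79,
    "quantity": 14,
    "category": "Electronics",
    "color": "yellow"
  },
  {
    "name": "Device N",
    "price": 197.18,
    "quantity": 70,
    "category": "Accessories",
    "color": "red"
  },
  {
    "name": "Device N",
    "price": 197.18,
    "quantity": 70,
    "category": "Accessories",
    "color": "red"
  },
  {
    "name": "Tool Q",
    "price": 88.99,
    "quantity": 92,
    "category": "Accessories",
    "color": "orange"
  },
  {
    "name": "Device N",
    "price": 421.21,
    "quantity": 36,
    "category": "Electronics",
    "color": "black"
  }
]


Checking 7 records for duplicates:

  Row 1: Tool Q ($246.47, qty 63)
  Row 2: Widget B ($208.07, qty 61)
  Row 3: Gadget X ($480.79, qty 14)
  Row 4: Device N ($197.18, qty 70)
  Row 5: Device N ($197.18, qty 70) <-- DUPLICATE
  Row 6: Tool Q ($88.99, qty 92)
  Row 7: Device N ($421.21, qty 36)

Duplicates found: 1
Unique records: 6

1 duplicates, 6 unique


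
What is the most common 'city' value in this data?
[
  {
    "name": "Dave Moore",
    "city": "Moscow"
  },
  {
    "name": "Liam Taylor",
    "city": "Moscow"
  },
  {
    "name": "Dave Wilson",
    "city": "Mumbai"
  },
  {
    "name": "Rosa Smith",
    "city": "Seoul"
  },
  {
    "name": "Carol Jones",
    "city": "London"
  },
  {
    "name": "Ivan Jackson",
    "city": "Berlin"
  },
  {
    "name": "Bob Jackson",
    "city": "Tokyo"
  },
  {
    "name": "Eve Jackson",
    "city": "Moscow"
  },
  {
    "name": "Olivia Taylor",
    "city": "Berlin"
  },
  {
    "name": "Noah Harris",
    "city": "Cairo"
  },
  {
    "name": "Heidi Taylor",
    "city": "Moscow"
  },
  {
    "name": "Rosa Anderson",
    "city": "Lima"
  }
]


Counting 'city' values across 12 records:

  Moscow: 4 ####
  Berlin: 2 ##
  Mumbai: 1 #
  Seoul: 1 #
  London: 1 #
  Tokyo: 1 #
  Cairo: 1 #
  Lima: 1 #

Most common: Moscow (4 times)

Moscow (4 times)
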